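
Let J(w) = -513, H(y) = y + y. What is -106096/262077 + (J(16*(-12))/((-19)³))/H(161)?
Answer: -12325735153/30464354634 ≈ -0.40460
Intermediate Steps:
H(y) = 2*y
-106096/262077 + (J(16*(-12))/((-19)³))/H(161) = -106096/262077 + (-513/((-19)³))/((2*161)) = -106096*1/262077 - 513/(-6859)/322 = -106096/262077 - 513*(-1/6859)*(1/322) = -106096/262077 + (27/361)*(1/322) = -106096/262077 + 27/116242 = -12325735153/30464354634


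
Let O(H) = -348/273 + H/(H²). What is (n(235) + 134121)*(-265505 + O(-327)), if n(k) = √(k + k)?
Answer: -27170405189212/763 - 7900670308*√470/29757 ≈ -3.5616e+10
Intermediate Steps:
n(k) = √2*√k (n(k) = √(2*k) = √2*√k)
O(H) = -116/91 + 1/H (O(H) = -348*1/273 + H/H² = -116/91 + 1/H)
(n(235) + 134121)*(-265505 + O(-327)) = (√2*√235 + 134121)*(-265505 + (-116/91 + 1/(-327))) = (√470 + 134121)*(-265505 + (-116/91 - 1/327)) = (134121 + √470)*(-265505 - 38023/29757) = (134121 + √470)*(-7900670308/29757) = -27170405189212/763 - 7900670308*√470/29757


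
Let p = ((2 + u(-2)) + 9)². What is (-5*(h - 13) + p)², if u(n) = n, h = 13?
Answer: 6561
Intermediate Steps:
p = 81 (p = ((2 - 2) + 9)² = (0 + 9)² = 9² = 81)
(-5*(h - 13) + p)² = (-5*(13 - 13) + 81)² = (-5*0 + 81)² = (0 + 81)² = 81² = 6561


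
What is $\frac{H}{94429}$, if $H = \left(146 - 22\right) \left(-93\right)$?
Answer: $- \frac{11532}{94429} \approx -0.12212$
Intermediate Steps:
$H = -11532$ ($H = 124 \left(-93\right) = -11532$)
$\frac{H}{94429} = - \frac{11532}{94429}$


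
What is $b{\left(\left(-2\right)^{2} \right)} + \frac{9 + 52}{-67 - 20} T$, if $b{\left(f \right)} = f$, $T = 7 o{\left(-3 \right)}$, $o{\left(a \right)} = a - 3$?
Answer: $\frac{970}{29} \approx 33.448$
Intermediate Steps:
$o{\left(a \right)} = -3 + a$ ($o{\left(a \right)} = a - 3 = -3 + a$)
$T = -42$ ($T = 7 \left(-3 - 3\right) = 7 \left(-6\right) = -42$)
$b{\left(\left(-2\right)^{2} \right)} + \frac{9 + 52}{-67 - 20} T = \left(-2\right)^{2} + \frac{9 + 52}{-67 - 20} \left(-42\right) = 4 + \frac{61}{-87} \left(-42\right) = 4 + 61 \left(- \frac{1}{87}\right) \left(-42\right) = 4 - - \frac{854}{29} = 4 + \frac{854}{29} = \frac{970}{29}$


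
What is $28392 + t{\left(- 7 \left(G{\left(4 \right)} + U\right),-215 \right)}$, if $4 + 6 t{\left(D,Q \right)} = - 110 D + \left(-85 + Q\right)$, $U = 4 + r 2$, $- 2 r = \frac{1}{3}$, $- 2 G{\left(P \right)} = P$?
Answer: $\frac{256997}{9} \approx 28555.0$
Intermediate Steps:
$G{\left(P \right)} = - \frac{P}{2}$
$r = - \frac{1}{6}$ ($r = - \frac{1}{2 \cdot 3} = \left(- \frac{1}{2}\right) \frac{1}{3} = - \frac{1}{6} \approx -0.16667$)
$U = \frac{11}{3}$ ($U = 4 - \frac{1}{3} = \frac{11}{3} \approx 3.6667$)
$t{\left(D,Q \right)} = - \frac{89}{6} - \frac{55 D}{3} + \frac{Q}{6}$ ($t{\left(D,Q \right)} = - \frac{2}{3} + \frac{- 110 D + \left(-85 + Q\right)}{6} = - \frac{2}{3} + \frac{-85 + Q - 110 D}{6} = - \frac{2}{3} - \left(\frac{85}{6} - \frac{Q}{6} + \frac{55 D}{3}\right) = - \frac{89}{6} - \frac{55 D}{3} + \frac{Q}{6}$)
$28392 + t{\left(- 7 \left(G{\left(4 \right)} + U\right),-215 \right)} = 28392 - \left(\frac{152}{3} + \frac{55}{3} \left(-7\right) \left(\left(- \frac{1}{2}\right) 4 + \frac{11}{3}\right)\right) = 28392 - \left(\frac{152}{3} + \frac{55}{3} \left(-7\right) \left(-2 + \frac{11}{3}\right)\right) = 28392 - \left(\frac{152}{3} + \frac{55}{3} \left(-7\right) \frac{5}{3}\right) = 28392 - - \frac{1469}{9} = 28392 + \frac{1469}{9} = \frac{256997}{9}$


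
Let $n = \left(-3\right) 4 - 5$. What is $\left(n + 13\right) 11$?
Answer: $-44$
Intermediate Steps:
$n = -17$ ($n = -12 - 5 = -17$)
$\left(n + 13\right) 11 = \left(-17 + 13\right) 11 = \left(-4\right) 11 = -44$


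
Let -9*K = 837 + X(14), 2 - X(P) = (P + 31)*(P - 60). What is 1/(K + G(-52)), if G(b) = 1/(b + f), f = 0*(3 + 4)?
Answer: -468/151277 ≈ -0.0030937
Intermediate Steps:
X(P) = 2 - (-60 + P)*(31 + P) (X(P) = 2 - (P + 31)*(P - 60) = 2 - (31 + P)*(-60 + P) = 2 - (-60 + P)*(31 + P))
f = 0 (f = 0*7 = 0)
K = -2909/9 (K = -(837 + (1862 - 1*14² + 29*14))/9 = -(837 + (1862 - 1*196 + 406))/9 = -(837 + (1862 - 196 + 406))/9 = -(837 + 2072)/9 = -⅑*2909 = -2909/9 ≈ -323.22)
G(b) = 1/b (G(b) = 1/(b + 0) = 1/b)
1/(K + G(-52)) = 1/(-2909/9 + 1/(-52)) = 1/(-2909/9 - 1/52) = 1/(-151277/468) = -468/151277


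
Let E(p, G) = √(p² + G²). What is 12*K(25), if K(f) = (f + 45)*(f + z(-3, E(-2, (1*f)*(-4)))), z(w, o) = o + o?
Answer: 21000 + 3360*√2501 ≈ 1.8903e+5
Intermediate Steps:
E(p, G) = √(G² + p²)
z(w, o) = 2*o
K(f) = (45 + f)*(f + 2*√(4 + 16*f²)) (K(f) = (f + 45)*(f + 2*√(((1*f)*(-4))² + (-2)²)) = (45 + f)*(f + 2*√((f*(-4))² + 4)) = (45 + f)*(f + 2*√((-4*f)² + 4)) = (45 + f)*(f + 2*√(16*f² + 4)) = (45 + f)*(f + 2*√(4 + 16*f²)))
12*K(25) = 12*(25² + 45*25 + 180*√(1 + 4*25²) + 4*25*√(1 + 4*25²)) = 12*(625 + 1125 + 180*√(1 + 4*625) + 4*25*√(1 + 4*625)) = 12*(625 + 1125 + 180*√(1 + 2500) + 4*25*√(1 + 2500)) = 12*(625 + 1125 + 180*√2501 + 4*25*√2501) = 12*(625 + 1125 + 180*√2501 + 100*√2501) = 12*(1750 + 280*√2501) = 21000 + 3360*√2501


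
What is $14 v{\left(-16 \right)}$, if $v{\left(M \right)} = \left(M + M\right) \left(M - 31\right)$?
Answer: $21056$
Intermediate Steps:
$v{\left(M \right)} = 2 M \left(-31 + M\right)$
$14 v{\left(-16 \right)} = 14 \cdot 2 \left(-16\right) \left(-31 - 16\right) = 14 \cdot 2 \left(-16\right) \left(-47\right) = 14 \cdot 1504 = 21056$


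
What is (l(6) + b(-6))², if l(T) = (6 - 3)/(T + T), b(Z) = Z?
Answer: 529/16 ≈ 33.063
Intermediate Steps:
l(T) = 3/(2*T) (l(T) = 3/((2*T)) = 3*(1/(2*T)) = 3/(2*T))
(l(6) + b(-6))² = ((3/2)/6 - 6)² = ((3/2)*(⅙) - 6)² = (¼ - 6)² = (-23/4)² = 529/16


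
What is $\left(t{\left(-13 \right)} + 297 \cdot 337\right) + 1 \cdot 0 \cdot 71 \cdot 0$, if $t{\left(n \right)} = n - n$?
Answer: $100089$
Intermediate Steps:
$t{\left(n \right)} = 0$
$\left(t{\left(-13 \right)} + 297 \cdot 337\right) + 1 \cdot 0 \cdot 71 \cdot 0 = \left(0 + 297 \cdot 337\right) + 1 \cdot 0 \cdot 71 \cdot 0 = \left(0 + 100089\right) + 0 \cdot 71 \cdot 0 = 100089 + 0 \cdot 0 = 100089 + 0 = 100089$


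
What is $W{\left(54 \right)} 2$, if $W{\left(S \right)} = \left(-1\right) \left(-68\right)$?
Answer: $136$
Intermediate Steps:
$W{\left(S \right)} = 68$
$W{\left(54 \right)} 2 = 68 \cdot 2 = 136$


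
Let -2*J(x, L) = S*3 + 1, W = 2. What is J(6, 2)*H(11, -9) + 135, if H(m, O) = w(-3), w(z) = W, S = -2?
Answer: 140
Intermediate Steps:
w(z) = 2
H(m, O) = 2
J(x, L) = 5/2 (J(x, L) = -(-2*3 + 1)/2 = -(-6 + 1)/2 = -1/2*(-5) = 5/2)
J(6, 2)*H(11, -9) + 135 = (5/2)*2 + 135 = 5 + 135 = 140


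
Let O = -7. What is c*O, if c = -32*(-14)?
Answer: -3136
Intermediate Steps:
c = 448
c*O = 448*(-7) = -3136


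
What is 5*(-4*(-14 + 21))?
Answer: -140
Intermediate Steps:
5*(-4*(-14 + 21)) = 5*(-4*7) = 5*(-28) = -140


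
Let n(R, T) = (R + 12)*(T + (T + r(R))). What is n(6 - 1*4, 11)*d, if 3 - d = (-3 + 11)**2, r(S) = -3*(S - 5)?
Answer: -26474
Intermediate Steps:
r(S) = 15 - 3*S (r(S) = -3*(-5 + S) = 15 - 3*S)
d = -61 (d = 3 - (-3 + 11)**2 = 3 - 1*8**2 = 3 - 1*64 = 3 - 64 = -61)
n(R, T) = (12 + R)*(15 - 3*R + 2*T) (n(R, T) = (R + 12)*(T + (T + (15 - 3*R))) = (12 + R)*(T + (15 + T - 3*R)) = (12 + R)*(15 - 3*R + 2*T))
n(6 - 1*4, 11)*d = (180 - 21*(6 - 1*4) - 3*(6 - 1*4)**2 + 24*11 + 2*(6 - 1*4)*11)*(-61) = (180 - 21*(6 - 4) - 3*(6 - 4)**2 + 264 + 2*(6 - 4)*11)*(-61) = (180 - 21*2 - 3*2**2 + 264 + 2*2*11)*(-61) = (180 - 42 - 3*4 + 264 + 44)*(-61) = (180 - 42 - 12 + 264 + 44)*(-61) = 434*(-61) = -26474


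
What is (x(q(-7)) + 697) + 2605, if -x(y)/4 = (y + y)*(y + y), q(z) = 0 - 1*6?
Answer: 2726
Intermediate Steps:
q(z) = -6 (q(z) = 0 - 6 = -6)
x(y) = -16*y**2 (x(y) = -4*(y + y)*(y + y) = -4*2*y*2*y = -16*y**2)
(x(q(-7)) + 697) + 2605 = (-16*(-6)**2 + 697) + 2605 = (-16*36 + 697) + 2605 = (-576 + 697) + 2605 = 121 + 2605 = 2726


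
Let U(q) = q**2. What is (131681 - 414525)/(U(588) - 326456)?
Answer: -70711/4822 ≈ -14.664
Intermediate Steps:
(131681 - 414525)/(U(588) - 326456) = (131681 - 414525)/(588**2 - 326456) = -282844/(345744 - 326456) = -282844/19288 = -282844*1/19288 = -70711/4822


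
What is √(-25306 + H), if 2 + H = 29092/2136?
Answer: I*√7212844266/534 ≈ 159.04*I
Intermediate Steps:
H = 6205/534 (H = -2 + 29092/2136 = -2 + 29092*(1/2136) = -2 + 7273/534 = 6205/534 ≈ 11.620)
√(-25306 + H) = √(-25306 + 6205/534) = √(-13507199/534) = I*√7212844266/534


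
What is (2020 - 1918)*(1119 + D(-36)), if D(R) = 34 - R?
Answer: 121278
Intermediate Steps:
(2020 - 1918)*(1119 + D(-36)) = (2020 - 1918)*(1119 + (34 - 1*(-36))) = 102*(1119 + (34 + 36)) = 102*(1119 + 70) = 102*1189 = 121278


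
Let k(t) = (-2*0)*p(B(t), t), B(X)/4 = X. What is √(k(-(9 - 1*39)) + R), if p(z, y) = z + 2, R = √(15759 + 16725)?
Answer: √2*8121^(¼) ≈ 13.425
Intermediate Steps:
B(X) = 4*X
R = 2*√8121 (R = √32484 = 2*√8121 ≈ 180.23)
p(z, y) = 2 + z
k(t) = 0 (k(t) = (-2*0)*(2 + 4*t) = 0*(2 + 4*t) = 0)
√(k(-(9 - 1*39)) + R) = √(0 + 2*√8121) = √(2*√8121) = √2*8121^(¼)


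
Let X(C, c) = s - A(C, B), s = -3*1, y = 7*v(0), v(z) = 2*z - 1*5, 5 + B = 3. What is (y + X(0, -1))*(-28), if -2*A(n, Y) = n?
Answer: 1064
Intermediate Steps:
B = -2 (B = -5 + 3 = -2)
A(n, Y) = -n/2
v(z) = -5 + 2*z (v(z) = 2*z - 5 = -5 + 2*z)
y = -35 (y = 7*(-5 + 2*0) = 7*(-5 + 0) = 7*(-5) = -35)
s = -3
X(C, c) = -3 + C/2 (X(C, c) = -3 - (-1)*C/2 = -3 + C/2)
(y + X(0, -1))*(-28) = (-35 + (-3 + (½)*0))*(-28) = (-35 + (-3 + 0))*(-28) = (-35 - 3)*(-28) = -38*(-28) = 1064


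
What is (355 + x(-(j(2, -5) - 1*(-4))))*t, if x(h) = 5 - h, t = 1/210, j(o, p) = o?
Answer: 61/35 ≈ 1.7429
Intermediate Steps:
t = 1/210 ≈ 0.0047619
(355 + x(-(j(2, -5) - 1*(-4))))*t = (355 + (5 - (-1)*(2 - 1*(-4))))*(1/210) = (355 + (5 - (-1)*(2 + 4)))*(1/210) = (355 + (5 - (-1)*6))*(1/210) = (355 + (5 - 1*(-6)))*(1/210) = (355 + (5 + 6))*(1/210) = (355 + 11)*(1/210) = 366*(1/210) = 61/35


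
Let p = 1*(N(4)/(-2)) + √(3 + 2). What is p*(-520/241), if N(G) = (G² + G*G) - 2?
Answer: 7800/241 - 520*√5/241 ≈ 27.540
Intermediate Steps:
N(G) = -2 + 2*G² (N(G) = (G² + G²) - 2 = 2*G² - 2 = -2 + 2*G²)
p = -15 + √5 (p = 1*((-2 + 2*4²)/(-2)) + √(3 + 2) = 1*((-2 + 2*16)*(-½)) + √5 = 1*((-2 + 32)*(-½)) + √5 = 1*(30*(-½)) + √5 = 1*(-15) + √5 = -15 + √5 ≈ -12.764)
p*(-520/241) = (-15 + √5)*(-520/241) = 7800/241 - 520*√5/241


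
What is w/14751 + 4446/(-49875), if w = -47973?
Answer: -14375651/4302375 ≈ -3.3413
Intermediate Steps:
w/14751 + 4446/(-49875) = -47973/14751 + 4446/(-49875) = -47973*1/14751 + 4446*(-1/49875) = -15991/4917 - 78/875 = -14375651/4302375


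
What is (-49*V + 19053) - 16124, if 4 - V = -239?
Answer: -8978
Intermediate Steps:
V = 243 (V = 4 - 1*(-239) = 4 + 239 = 243)
(-49*V + 19053) - 16124 = (-49*243 + 19053) - 16124 = (-11907 + 19053) - 16124 = 7146 - 16124 = -8978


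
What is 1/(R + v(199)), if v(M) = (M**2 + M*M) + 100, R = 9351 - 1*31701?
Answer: 1/56952 ≈ 1.7559e-5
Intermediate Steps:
R = -22350 (R = 9351 - 31701 = -22350)
v(M) = 100 + 2*M**2 (v(M) = (M**2 + M**2) + 100 = 2*M**2 + 100 = 100 + 2*M**2)
1/(R + v(199)) = 1/(-22350 + (100 + 2*199**2)) = 1/(-22350 + (100 + 2*39601)) = 1/(-22350 + (100 + 79202)) = 1/(-22350 + 79302) = 1/56952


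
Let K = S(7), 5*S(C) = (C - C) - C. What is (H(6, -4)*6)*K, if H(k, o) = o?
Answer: 168/5 ≈ 33.600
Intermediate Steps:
S(C) = -C/5 (S(C) = ((C - C) - C)/5 = (0 - C)/5 = (-C)/5 = -C/5)
K = -7/5 (K = -⅕*7 = -7/5 ≈ -1.4000)
(H(6, -4)*6)*K = -4*6*(-7/5) = -24*(-7/5) = 168/5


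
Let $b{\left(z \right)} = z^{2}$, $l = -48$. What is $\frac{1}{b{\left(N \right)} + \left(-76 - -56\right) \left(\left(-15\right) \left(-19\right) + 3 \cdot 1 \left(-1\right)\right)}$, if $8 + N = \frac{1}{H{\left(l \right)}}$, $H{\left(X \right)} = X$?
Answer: $- \frac{2304}{12846335} \approx -0.00017935$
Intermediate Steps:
$N = - \frac{385}{48}$ ($N = -8 + \frac{1}{-48} = -8 - \frac{1}{48} = - \frac{385}{48} \approx -8.0208$)
$\frac{1}{b{\left(N \right)} + \left(-76 - -56\right) \left(\left(-15\right) \left(-19\right) + 3 \cdot 1 \left(-1\right)\right)} = \frac{1}{\left(- \frac{385}{48}\right)^{2} + \left(-76 - -56\right) \left(\left(-15\right) \left(-19\right) + 3 \cdot 1 \left(-1\right)\right)} = \frac{1}{\frac{148225}{2304} + \left(-76 + 56\right) \left(285 + 3 \left(-1\right)\right)} = \frac{1}{\frac{148225}{2304} - 20 \left(285 - 3\right)} = \frac{1}{\frac{148225}{2304} - 5640} = \frac{1}{- \frac{12846335}{2304}} = - \frac{2304}{12846335}$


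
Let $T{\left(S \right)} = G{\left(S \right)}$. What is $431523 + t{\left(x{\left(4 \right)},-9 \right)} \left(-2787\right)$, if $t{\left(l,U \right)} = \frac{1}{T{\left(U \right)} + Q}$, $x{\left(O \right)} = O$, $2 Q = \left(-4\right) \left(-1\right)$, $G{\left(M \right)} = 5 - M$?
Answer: $\frac{6901581}{16} \approx 4.3135 \cdot 10^{5}$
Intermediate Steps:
$Q = 2$ ($Q = \frac{\left(-4\right) \left(-1\right)}{2} = \frac{1}{2} \cdot 4 = 2$)
$T{\left(S \right)} = 5 - S$
$t{\left(l,U \right)} = \frac{1}{7 - U}$ ($t{\left(l,U \right)} = \frac{1}{\left(5 - U\right) + 2} = \frac{1}{7 - U}$)
$431523 + t{\left(x{\left(4 \right)},-9 \right)} \left(-2787\right) = 431523 + - \frac{1}{-7 - 9} \left(-2787\right) = 431523 + - \frac{1}{-16} \left(-2787\right) = 431523 + \left(-1\right) \left(- \frac{1}{16}\right) \left(-2787\right) = 431523 + \frac{1}{16} \left(-2787\right) = 431523 - \frac{2787}{16} = \frac{6901581}{16}$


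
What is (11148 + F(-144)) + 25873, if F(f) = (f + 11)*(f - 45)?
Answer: 62158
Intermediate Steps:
F(f) = (-45 + f)*(11 + f) (F(f) = (11 + f)*(-45 + f) = (-45 + f)*(11 + f))
(11148 + F(-144)) + 25873 = (11148 + (-495 + (-144)**2 - 34*(-144))) + 25873 = (11148 + (-495 + 20736 + 4896)) + 25873 = (11148 + 25137) + 25873 = 36285 + 25873 = 62158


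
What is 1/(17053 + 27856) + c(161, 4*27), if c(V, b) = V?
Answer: 7230350/44909 ≈ 161.00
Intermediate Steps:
1/(17053 + 27856) + c(161, 4*27) = 1/(17053 + 27856) + 161 = 1/44909 + 161 = 7230350/44909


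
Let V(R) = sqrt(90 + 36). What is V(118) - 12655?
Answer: -12655 + 3*sqrt(14) ≈ -12644.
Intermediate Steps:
V(R) = 3*sqrt(14) (V(R) = sqrt(126) = 3*sqrt(14))
V(118) - 12655 = 3*sqrt(14) - 12655 = -12655 + 3*sqrt(14)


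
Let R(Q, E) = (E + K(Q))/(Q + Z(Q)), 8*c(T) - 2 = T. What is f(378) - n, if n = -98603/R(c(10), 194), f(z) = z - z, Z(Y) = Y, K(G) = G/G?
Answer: 98603/65 ≈ 1517.0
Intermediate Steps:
K(G) = 1
c(T) = ¼ + T/8
f(z) = 0
R(Q, E) = (1 + E)/(2*Q) (R(Q, E) = (E + 1)/(Q + Q) = (1 + E)/((2*Q)) = (1 + E)*(1/(2*Q)) = (1 + E)/(2*Q))
n = -98603/65 (n = -98603*2*(¼ + (⅛)*10)/(1 + 194) = -98603/((½)*195/(¼ + 5/4)) = -98603/((½)*195/(3/2)) = -98603/((½)*(⅔)*195) = -98603/65 ≈ -1517.0)
f(378) - n = 0 - 1*(-98603/65) = 0 + 98603/65 = 98603/65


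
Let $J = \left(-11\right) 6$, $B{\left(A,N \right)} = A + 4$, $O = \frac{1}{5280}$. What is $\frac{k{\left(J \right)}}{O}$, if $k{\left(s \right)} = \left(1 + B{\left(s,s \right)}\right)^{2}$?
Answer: $19646880$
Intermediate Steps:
$O = \frac{1}{5280} \approx 0.00018939$
$B{\left(A,N \right)} = 4 + A$
$J = -66$
$k{\left(s \right)} = \left(5 + s\right)^{2}$ ($k{\left(s \right)} = \left(1 + \left(4 + s\right)\right)^{2} = \left(5 + s\right)^{2}$)
$\frac{k{\left(J \right)}}{O} = \left(5 - 66\right)^{2} \frac{1}{\frac{1}{5280}} = \left(-61\right)^{2} \cdot 5280 = 3721 \cdot 5280 = 19646880$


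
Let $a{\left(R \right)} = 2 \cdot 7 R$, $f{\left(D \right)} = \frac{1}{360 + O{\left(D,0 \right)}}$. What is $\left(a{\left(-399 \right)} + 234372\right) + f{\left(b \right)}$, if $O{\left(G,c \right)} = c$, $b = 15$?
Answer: $\frac{82362961}{360} \approx 2.2879 \cdot 10^{5}$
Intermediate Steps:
$f{\left(D \right)} = \frac{1}{360}$ ($f{\left(D \right)} = \frac{1}{360 + 0} = \frac{1}{360}$)
$a{\left(R \right)} = 14 R$
$\left(a{\left(-399 \right)} + 234372\right) + f{\left(b \right)} = \left(14 \left(-399\right) + 234372\right) + \frac{1}{360} = \left(-5586 + 234372\right) + \frac{1}{360} = 228786 + \frac{1}{360} = \frac{82362961}{360}$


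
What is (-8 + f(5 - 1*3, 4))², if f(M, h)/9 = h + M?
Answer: 2116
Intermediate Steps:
f(M, h) = 9*M + 9*h (f(M, h) = 9*(h + M) = 9*(M + h) = 9*M + 9*h)
(-8 + f(5 - 1*3, 4))² = (-8 + (9*(5 - 1*3) + 9*4))² = (-8 + (9*(5 - 3) + 36))² = (-8 + (9*2 + 36))² = (-8 + (18 + 36))² = (-8 + 54)² = 46² = 2116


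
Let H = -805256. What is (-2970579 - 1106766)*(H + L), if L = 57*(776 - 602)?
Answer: 3242867417610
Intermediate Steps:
L = 9918 (L = 57*174 = 9918)
(-2970579 - 1106766)*(H + L) = (-2970579 - 1106766)*(-805256 + 9918) = -4077345*(-795338) = 3242867417610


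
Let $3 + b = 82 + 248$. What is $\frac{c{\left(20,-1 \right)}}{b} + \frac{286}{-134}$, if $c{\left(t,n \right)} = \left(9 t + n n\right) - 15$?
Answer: $- \frac{35639}{21909} \approx -1.6267$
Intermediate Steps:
$b = 327$ ($b = -3 + \left(82 + 248\right) = -3 + 330 = 327$)
$c{\left(t,n \right)} = -15 + n^{2} + 9 t$ ($c{\left(t,n \right)} = \left(9 t + n^{2}\right) - 15 = \left(n^{2} + 9 t\right) - 15 = -15 + n^{2} + 9 t$)
$\frac{c{\left(20,-1 \right)}}{b} + \frac{286}{-134} = \frac{-15 + \left(-1\right)^{2} + 9 \cdot 20}{327} + \frac{286}{-134} = \left(-15 + 1 + 180\right) \frac{1}{327} + 286 \left(- \frac{1}{134}\right) = 166 \cdot \frac{1}{327} - \frac{143}{67} = \frac{166}{327} - \frac{143}{67} = - \frac{35639}{21909}$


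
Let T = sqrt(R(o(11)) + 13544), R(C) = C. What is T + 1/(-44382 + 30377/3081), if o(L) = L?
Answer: -3081/136710565 + sqrt(13555) ≈ 116.43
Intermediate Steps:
T = sqrt(13555) (T = sqrt(11 + 13544) = sqrt(13555) ≈ 116.43)
T + 1/(-44382 + 30377/3081) = sqrt(13555) + 1/(-44382 + 30377/3081) = sqrt(13555) + 1/(-136710565/3081) = sqrt(13555) - 3081/136710565 = -3081/136710565 + sqrt(13555)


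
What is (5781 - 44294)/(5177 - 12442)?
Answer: 38513/7265 ≈ 5.3012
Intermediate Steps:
(5781 - 44294)/(5177 - 12442) = -38513/(-7265) = -38513*(-1/7265) = 38513/7265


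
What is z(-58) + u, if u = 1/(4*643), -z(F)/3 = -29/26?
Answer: 111895/33436 ≈ 3.3465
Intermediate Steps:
z(F) = 87/26 (z(F) = -(-87)/26 = -3*(-29/26) = 87/26)
u = 1/2572 ≈ 0.00038880
z(-58) + u = 87/26 + 1/2572 = 111895/33436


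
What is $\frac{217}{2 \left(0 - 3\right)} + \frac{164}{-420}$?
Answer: $- \frac{2559}{70} \approx -36.557$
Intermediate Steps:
$\frac{217}{2 \left(0 - 3\right)} + \frac{164}{-420} = \frac{217}{2 \left(-3\right)} + 164 \left(- \frac{1}{420}\right) = \frac{217}{-6} - \frac{41}{105} = 217 \left(- \frac{1}{6}\right) - \frac{41}{105} = - \frac{217}{6} - \frac{41}{105} = - \frac{2559}{70}$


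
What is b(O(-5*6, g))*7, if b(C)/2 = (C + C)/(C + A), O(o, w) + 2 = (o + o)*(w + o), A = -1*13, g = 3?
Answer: 45304/1605 ≈ 28.227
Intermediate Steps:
A = -13
O(o, w) = -2 + 2*o*(o + w) (O(o, w) = -2 + (o + o)*(w + o) = -2 + (2*o)*(o + w) = -2 + 2*o*(o + w))
b(C) = 4*C/(-13 + C) (b(C) = 2*((C + C)/(C - 13)) = 2*((2*C)/(-13 + C)) = 2*(2*C/(-13 + C)) = 4*C/(-13 + C))
b(O(-5*6, g))*7 = (4*(-2 + 2*(-5*6)**2 + 2*(-5*6)*3)/(-13 + (-2 + 2*(-5*6)**2 + 2*(-5*6)*3)))*7 = (4*(-2 + 2*(-30)**2 + 2*(-30)*3)/(-13 + (-2 + 2*(-30)**2 + 2*(-30)*3)))*7 = (4*(-2 + 2*900 - 180)/(-13 + (-2 + 2*900 - 180)))*7 = (4*(-2 + 1800 - 180)/(-13 + (-2 + 1800 - 180)))*7 = (4*1618/(-13 + 1618))*7 = (4*1618/1605)*7 = (4*1618*(1/1605))*7 = (6472/1605)*7 = 45304/1605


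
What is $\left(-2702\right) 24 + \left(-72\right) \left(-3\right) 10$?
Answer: $-62688$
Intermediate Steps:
$\left(-2702\right) 24 + \left(-72\right) \left(-3\right) 10 = -64848 + 216 \cdot 10 = -64848 + 2160 = -62688$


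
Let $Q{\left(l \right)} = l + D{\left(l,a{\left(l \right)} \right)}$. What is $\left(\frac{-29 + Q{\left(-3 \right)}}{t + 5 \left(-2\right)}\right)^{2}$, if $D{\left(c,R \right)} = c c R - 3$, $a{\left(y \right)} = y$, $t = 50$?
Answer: $\frac{961}{400} \approx 2.4025$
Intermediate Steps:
$D{\left(c,R \right)} = -3 + R c^{2}$ ($D{\left(c,R \right)} = c^{2} R - 3 = R c^{2} - 3 = -3 + R c^{2}$)
$Q{\left(l \right)} = -3 + l + l^{3}$ ($Q{\left(l \right)} = l + \left(-3 + l l^{2}\right) = l + \left(-3 + l^{3}\right) = -3 + l + l^{3}$)
$\left(\frac{-29 + Q{\left(-3 \right)}}{t + 5 \left(-2\right)}\right)^{2} = \left(\frac{-29 - \left(6 + 27\right)}{50 + 5 \left(-2\right)}\right)^{2} = \left(\frac{-29 - 33}{50 - 10}\right)^{2} = \left(\frac{-29 - 33}{40}\right)^{2} = \left(\left(-62\right) \frac{1}{40}\right)^{2} = \left(- \frac{31}{20}\right)^{2} = \frac{961}{400}$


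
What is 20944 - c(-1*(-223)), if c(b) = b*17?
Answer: 17153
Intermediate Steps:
c(b) = 17*b
20944 - c(-1*(-223)) = 20944 - 17*(-1*(-223)) = 20944 - 17*223 = 20944 - 1*3791 = 20944 - 3791 = 17153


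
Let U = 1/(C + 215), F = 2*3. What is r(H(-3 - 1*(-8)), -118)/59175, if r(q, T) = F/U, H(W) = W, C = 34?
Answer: 166/6575 ≈ 0.025247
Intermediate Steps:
F = 6
U = 1/249 (U = 1/(34 + 215) = 1/249 ≈ 0.0040161)
r(q, T) = 1494 (r(q, T) = 6/(1/249) = 6*249 = 1494)
r(H(-3 - 1*(-8)), -118)/59175 = 1494/59175 = 1494*(1/59175) = 166/6575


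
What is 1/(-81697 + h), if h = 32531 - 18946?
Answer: -1/68112 ≈ -1.4682e-5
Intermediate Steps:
h = 13585
1/(-81697 + h) = 1/(-81697 + 13585) = 1/(-68112) = -1/68112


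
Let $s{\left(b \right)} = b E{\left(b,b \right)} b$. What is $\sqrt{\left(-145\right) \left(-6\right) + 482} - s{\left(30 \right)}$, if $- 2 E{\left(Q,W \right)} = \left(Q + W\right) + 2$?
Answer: $27900 + 26 \sqrt{2} \approx 27937.0$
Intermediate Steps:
$E{\left(Q,W \right)} = -1 - \frac{Q}{2} - \frac{W}{2}$ ($E{\left(Q,W \right)} = - \frac{\left(Q + W\right) + 2}{2} = - \frac{2 + Q + W}{2} = -1 - \frac{Q}{2} - \frac{W}{2}$)
$s{\left(b \right)} = b^{2} \left(-1 - b\right)$ ($s{\left(b \right)} = b \left(-1 - \frac{b}{2} - \frac{b}{2}\right) b = b \left(-1 - b\right) b = b^{2} \left(-1 - b\right)$)
$\sqrt{\left(-145\right) \left(-6\right) + 482} - s{\left(30 \right)} = \sqrt{\left(-145\right) \left(-6\right) + 482} - 30^{2} \left(-1 - 30\right) = \sqrt{870 + 482} - 900 \left(-1 - 30\right) = \sqrt{1352} - 900 \left(-31\right) = 26 \sqrt{2} - -27900 = 26 \sqrt{2} + 27900 = 27900 + 26 \sqrt{2}$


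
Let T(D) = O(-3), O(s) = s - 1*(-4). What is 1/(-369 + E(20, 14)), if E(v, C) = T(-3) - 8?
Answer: -1/376 ≈ -0.0026596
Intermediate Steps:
O(s) = 4 + s (O(s) = s + 4 = 4 + s)
T(D) = 1 (T(D) = 4 - 3 = 1)
E(v, C) = -7 (E(v, C) = 1 - 8 = -7)
1/(-369 + E(20, 14)) = 1/(-369 - 7) = 1/(-376) = -1/376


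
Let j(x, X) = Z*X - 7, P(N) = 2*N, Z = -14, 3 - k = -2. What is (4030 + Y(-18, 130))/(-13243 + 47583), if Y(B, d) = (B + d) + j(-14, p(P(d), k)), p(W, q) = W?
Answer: 99/6868 ≈ 0.014415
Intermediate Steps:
k = 5 (k = 3 - 1*(-2) = 3 + 2 = 5)
j(x, X) = -7 - 14*X (j(x, X) = -14*X - 7 = -7 - 14*X)
Y(B, d) = -7 + B - 27*d (Y(B, d) = (B + d) + (-7 - 28*d) = -7 + B - 27*d)
(4030 + Y(-18, 130))/(-13243 + 47583) = (4030 + (-7 - 18 - 27*130))/(-13243 + 47583) = (4030 + (-7 - 18 - 3510))/34340 = (4030 - 3535)*(1/34340) = 495*(1/34340) = 99/6868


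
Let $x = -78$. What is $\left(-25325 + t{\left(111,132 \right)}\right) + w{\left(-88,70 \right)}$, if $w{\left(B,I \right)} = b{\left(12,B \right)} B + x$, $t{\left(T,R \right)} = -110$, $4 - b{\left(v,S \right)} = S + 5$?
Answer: $-33169$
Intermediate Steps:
$b{\left(v,S \right)} = -1 - S$ ($b{\left(v,S \right)} = 4 - \left(S + 5\right) = 4 - \left(5 + S\right) = -1 - S$)
$w{\left(B,I \right)} = -78 + B \left(-1 - B\right)$ ($w{\left(B,I \right)} = \left(-1 - B\right) B - 78 = B \left(-1 - B\right) - 78 = -78 + B \left(-1 - B\right)$)
$\left(-25325 + t{\left(111,132 \right)}\right) + w{\left(-88,70 \right)} = \left(-25325 - 110\right) - \left(78 - 88 \left(1 - 88\right)\right) = -25435 - \left(78 - -7656\right) = -25435 - 7734 = -33169$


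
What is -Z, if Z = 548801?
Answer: -548801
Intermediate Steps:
-Z = -1*548801 = -548801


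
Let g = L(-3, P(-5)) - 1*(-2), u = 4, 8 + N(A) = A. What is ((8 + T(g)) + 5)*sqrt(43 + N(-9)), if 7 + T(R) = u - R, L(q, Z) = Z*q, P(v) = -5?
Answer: -7*sqrt(26) ≈ -35.693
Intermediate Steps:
N(A) = -8 + A
g = 17 (g = -5*(-3) - 1*(-2) = 15 + 2 = 17)
T(R) = -3 - R (T(R) = -7 + (4 - R) = -3 - R)
((8 + T(g)) + 5)*sqrt(43 + N(-9)) = ((8 + (-3 - 1*17)) + 5)*sqrt(43 + (-8 - 9)) = ((8 + (-3 - 17)) + 5)*sqrt(43 - 17) = ((8 - 20) + 5)*sqrt(26) = (-12 + 5)*sqrt(26) = -7*sqrt(26)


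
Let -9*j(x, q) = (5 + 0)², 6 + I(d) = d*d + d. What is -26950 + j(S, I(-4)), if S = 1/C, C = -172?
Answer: -242575/9 ≈ -26953.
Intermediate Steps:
S = -1/172 (S = 1/(-172) = -1/172 ≈ -0.0058140)
I(d) = -6 + d + d² (I(d) = -6 + (d*d + d) = -6 + (d² + d) = -6 + (d + d²) = -6 + d + d²)
j(x, q) = -25/9 (j(x, q) = -(5 + 0)²/9 = -⅑*5² = -⅑*25 = -25/9)
-26950 + j(S, I(-4)) = -26950 - 25/9 = -242575/9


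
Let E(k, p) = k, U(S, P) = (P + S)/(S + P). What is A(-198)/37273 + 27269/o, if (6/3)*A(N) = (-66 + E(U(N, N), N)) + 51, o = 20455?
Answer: 1016254252/762419215 ≈ 1.3329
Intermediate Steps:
U(S, P) = 1 (U(S, P) = (P + S)/(P + S) = 1)
A(N) = -7 (A(N) = ((-66 + 1) + 51)/2 = (-65 + 51)/2 = (1/2)*(-14) = -7)
A(-198)/37273 + 27269/o = -7/37273 + 27269/20455 = 1016254252/762419215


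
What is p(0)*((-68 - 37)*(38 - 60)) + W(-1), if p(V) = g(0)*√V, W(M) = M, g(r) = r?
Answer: -1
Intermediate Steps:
p(V) = 0 (p(V) = 0*√V = 0)
p(0)*((-68 - 37)*(38 - 60)) + W(-1) = 0*((-68 - 37)*(38 - 60)) - 1 = 0*(-105*(-22)) - 1 = 0*2310 - 1 = 0 - 1 = -1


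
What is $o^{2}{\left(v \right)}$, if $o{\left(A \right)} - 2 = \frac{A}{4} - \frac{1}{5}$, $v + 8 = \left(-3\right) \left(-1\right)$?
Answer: $\frac{121}{400} \approx 0.3025$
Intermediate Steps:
$v = -5$ ($v = -8 - -3 = -8 + 3 = -5$)
$o{\left(A \right)} = \frac{9}{5} + \frac{A}{4}$ ($o{\left(A \right)} = 2 + \left(\frac{A}{4} - \frac{1}{5}\right) = 2 + \left(- \frac{1}{5} + \frac{A}{4}\right) = \frac{9}{5} + \frac{A}{4}$)
$o^{2}{\left(v \right)} = \left(\frac{9}{5} + \frac{1}{4} \left(-5\right)\right)^{2} = \left(\frac{9}{5} - \frac{5}{4}\right)^{2} = \left(\frac{11}{20}\right)^{2} = \frac{121}{400}$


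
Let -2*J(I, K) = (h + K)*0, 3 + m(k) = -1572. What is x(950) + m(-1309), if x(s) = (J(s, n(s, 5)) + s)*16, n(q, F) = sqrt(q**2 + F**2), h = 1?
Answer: 13625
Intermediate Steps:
n(q, F) = sqrt(F**2 + q**2)
m(k) = -1575 (m(k) = -3 - 1572 = -1575)
J(I, K) = 0 (J(I, K) = -(1 + K)*0/2 = -1/2*0 = 0)
x(s) = 16*s (x(s) = (0 + s)*16 = s*16 = 16*s)
x(950) + m(-1309) = 16*950 - 1575 = 15200 - 1575 = 13625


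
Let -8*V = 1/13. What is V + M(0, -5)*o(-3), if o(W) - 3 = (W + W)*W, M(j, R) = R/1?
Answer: -10921/104 ≈ -105.01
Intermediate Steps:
M(j, R) = R (M(j, R) = R*1 = R)
o(W) = 3 + 2*W² (o(W) = 3 + (W + W)*W = 3 + (2*W)*W = 3 + 2*W²)
V = -1/104 (V = -⅛/13 = -⅛*1/13 = -1/104 ≈ -0.0096154)
V + M(0, -5)*o(-3) = -1/104 - 5*(3 + 2*(-3)²) = -1/104 - 5*(3 + 2*9) = -1/104 - 5*(3 + 18) = -1/104 - 5*21 = -1/104 - 105 = -10921/104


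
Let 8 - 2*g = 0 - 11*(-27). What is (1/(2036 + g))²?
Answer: 4/14311089 ≈ 2.7950e-7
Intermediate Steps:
g = -289/2 (g = 4 - (0 - 11*(-27))/2 = 4 - (0 + 297)/2 = 4 - ½*297 = 4 - 297/2 = -289/2 ≈ -144.50)
(1/(2036 + g))² = (1/(2036 - 289/2))² = (1/(3783/2))² = (2/3783)² = 4/14311089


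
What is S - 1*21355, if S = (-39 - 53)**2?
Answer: -12891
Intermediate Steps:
S = 8464 (S = (-92)**2 = 8464)
S - 1*21355 = 8464 - 1*21355 = 8464 - 21355 = -12891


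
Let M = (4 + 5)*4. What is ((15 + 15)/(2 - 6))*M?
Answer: -270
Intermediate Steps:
M = 36 (M = 9*4 = 36)
((15 + 15)/(2 - 6))*M = ((15 + 15)/(2 - 6))*36 = (30/(-4))*36 = (30*(-¼))*36 = -15/2*36 = -270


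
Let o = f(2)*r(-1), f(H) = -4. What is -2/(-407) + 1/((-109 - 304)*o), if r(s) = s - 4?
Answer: 16113/3361820 ≈ 0.0047929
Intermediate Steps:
r(s) = -4 + s
o = 20 (o = -4*(-4 - 1) = -4*(-5) = 20)
-2/(-407) + 1/((-109 - 304)*o) = -2/(-407) + 1/(-109 - 304*20) = -2*(-1/407) + (1/20)/(-413) = 2/407 - 1/413*1/20 = 2/407 - 1/8260 = 16113/3361820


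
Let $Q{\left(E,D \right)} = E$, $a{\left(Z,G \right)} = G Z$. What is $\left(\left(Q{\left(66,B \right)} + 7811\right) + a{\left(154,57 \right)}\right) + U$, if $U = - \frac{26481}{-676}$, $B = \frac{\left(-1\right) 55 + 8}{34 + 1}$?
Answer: $\frac{868097}{52} \approx 16694.0$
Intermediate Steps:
$B = - \frac{47}{35}$ ($B = \frac{-55 + 8}{35} = \left(-47\right) \frac{1}{35} = - \frac{47}{35} \approx -1.3429$)
$U = \frac{2037}{52}$ ($U = \left(-26481\right) \left(- \frac{1}{676}\right) = \frac{2037}{52} \approx 39.173$)
$\left(\left(Q{\left(66,B \right)} + 7811\right) + a{\left(154,57 \right)}\right) + U = \left(\left(66 + 7811\right) + 57 \cdot 154\right) + \frac{2037}{52} = \left(7877 + 8778\right) + \frac{2037}{52} = 16655 + \frac{2037}{52} = \frac{868097}{52}$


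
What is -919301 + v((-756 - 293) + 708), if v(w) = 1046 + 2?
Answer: -918253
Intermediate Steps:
v(w) = 1048
-919301 + v((-756 - 293) + 708) = -919301 + 1048 = -918253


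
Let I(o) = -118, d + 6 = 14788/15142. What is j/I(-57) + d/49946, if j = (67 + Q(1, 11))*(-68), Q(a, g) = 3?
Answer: 449986865596/11155164397 ≈ 40.339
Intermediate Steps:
d = -38032/7571 (d = -6 + 14788/15142 = -6 + 14788*(1/15142) = -6 + 7394/7571 = -38032/7571 ≈ -5.0234)
j = -4760 (j = (67 + 3)*(-68) = 70*(-68) = -4760)
j/I(-57) + d/49946 = -4760/(-118) - 38032/7571/49946 = -4760*(-1/118) - 38032/7571*1/49946 = 2380/59 - 19016/189070583 = 449986865596/11155164397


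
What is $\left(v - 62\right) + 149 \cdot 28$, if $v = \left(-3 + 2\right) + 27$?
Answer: $4136$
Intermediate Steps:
$v = 26$ ($v = -1 + 27 = 26$)
$\left(v - 62\right) + 149 \cdot 28 = \left(26 - 62\right) + 149 \cdot 28 = \left(26 - 62\right) + 4172 = -36 + 4172 = 4136$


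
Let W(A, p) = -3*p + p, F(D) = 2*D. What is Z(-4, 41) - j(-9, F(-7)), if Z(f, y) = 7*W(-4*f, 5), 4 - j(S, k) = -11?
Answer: -85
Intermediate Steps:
j(S, k) = 15 (j(S, k) = 4 - 1*(-11) = 4 + 11 = 15)
W(A, p) = -2*p
Z(f, y) = -70 (Z(f, y) = 7*(-2*5) = 7*(-10) = -70)
Z(-4, 41) - j(-9, F(-7)) = -70 - 1*15 = -70 - 15 = -85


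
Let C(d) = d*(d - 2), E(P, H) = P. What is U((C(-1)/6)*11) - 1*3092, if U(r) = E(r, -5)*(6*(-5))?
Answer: -3257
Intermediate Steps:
C(d) = d*(-2 + d)
U(r) = -30*r (U(r) = r*(6*(-5)) = r*(-30) = -30*r)
U((C(-1)/6)*11) - 1*3092 = -30*-(-2 - 1)/6*11 - 1*3092 = -30*-1*(-3)*(1/6)*11 - 3092 = -30*3*(1/6)*11 - 3092 = -15*11 - 3092 = -30*11/2 - 3092 = -165 - 3092 = -3257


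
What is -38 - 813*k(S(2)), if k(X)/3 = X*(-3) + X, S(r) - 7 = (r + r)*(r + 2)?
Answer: 112156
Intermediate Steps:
S(r) = 7 + 2*r*(2 + r) (S(r) = 7 + (r + r)*(r + 2) = 7 + (2*r)*(2 + r) = 7 + 2*r*(2 + r))
k(X) = -6*X (k(X) = 3*(X*(-3) + X) = 3*(-3*X + X) = 3*(-2*X) = -6*X)
-38 - 813*k(S(2)) = -38 - (-4878)*(7 + 2*2² + 4*2) = -38 - (-4878)*(7 + 2*4 + 8) = -38 - (-4878)*(7 + 8 + 8) = -38 - (-4878)*23 = -38 - 813*(-138) = -38 + 112194 = 112156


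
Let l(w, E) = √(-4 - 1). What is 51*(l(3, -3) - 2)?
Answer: -102 + 51*I*√5 ≈ -102.0 + 114.04*I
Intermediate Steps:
l(w, E) = I*√5 (l(w, E) = √(-5) = I*√5)
51*(l(3, -3) - 2) = 51*(I*√5 - 2) = 51*(-2 + I*√5) = -102 + 51*I*√5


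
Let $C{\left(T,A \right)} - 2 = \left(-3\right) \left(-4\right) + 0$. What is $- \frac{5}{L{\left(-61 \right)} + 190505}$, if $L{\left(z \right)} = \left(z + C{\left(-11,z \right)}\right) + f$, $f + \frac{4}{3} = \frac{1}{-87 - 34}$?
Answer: $- \frac{1815}{69135767} \approx -2.6253 \cdot 10^{-5}$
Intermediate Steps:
$C{\left(T,A \right)} = 14$ ($C{\left(T,A \right)} = 2 + \left(\left(-3\right) \left(-4\right) + 0\right) = 2 + \left(12 + 0\right) = 2 + 12 = 14$)
$f = - \frac{487}{363}$ ($f = - \frac{4}{3} + \frac{1}{-87 - 34} = - \frac{4}{3} + \frac{1}{-121} = - \frac{4}{3} - \frac{1}{121} = - \frac{487}{363} \approx -1.3416$)
$L{\left(z \right)} = \frac{4595}{363} + z$ ($L{\left(z \right)} = \left(z + 14\right) - \frac{487}{363} = \left(14 + z\right) - \frac{487}{363} = \frac{4595}{363} + z$)
$- \frac{5}{L{\left(-61 \right)} + 190505} = - \frac{5}{\left(\frac{4595}{363} - 61\right) + 190505} = - \frac{5}{- \frac{17548}{363} + 190505} = - \frac{5}{\frac{69135767}{363}} = \left(-5\right) \frac{363}{69135767} = - \frac{1815}{69135767}$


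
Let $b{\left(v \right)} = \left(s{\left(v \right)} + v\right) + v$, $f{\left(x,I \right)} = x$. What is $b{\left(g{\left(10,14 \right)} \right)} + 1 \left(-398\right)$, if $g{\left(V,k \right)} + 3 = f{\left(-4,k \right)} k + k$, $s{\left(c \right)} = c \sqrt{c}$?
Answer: $-488 - 135 i \sqrt{5} \approx -488.0 - 301.87 i$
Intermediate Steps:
$s{\left(c \right)} = c^{\frac{3}{2}}$
$g{\left(V,k \right)} = -3 - 3 k$ ($g{\left(V,k \right)} = -3 + \left(- 4 k + k\right) = -3 - 3 k$)
$b{\left(v \right)} = v^{\frac{3}{2}} + 2 v$ ($b{\left(v \right)} = \left(v^{\frac{3}{2}} + v\right) + v = \left(v + v^{\frac{3}{2}}\right) + v = v^{\frac{3}{2}} + 2 v$)
$b{\left(g{\left(10,14 \right)} \right)} + 1 \left(-398\right) = \left(\left(-3 - 42\right)^{\frac{3}{2}} + 2 \left(-3 - 42\right)\right) + 1 \left(-398\right) = \left(\left(-3 - 42\right)^{\frac{3}{2}} + 2 \left(-3 - 42\right)\right) - 398 = \left(\left(-45\right)^{\frac{3}{2}} + 2 \left(-45\right)\right) - 398 = \left(- 135 i \sqrt{5} - 90\right) - 398 = \left(-90 - 135 i \sqrt{5}\right) - 398 = -488 - 135 i \sqrt{5}$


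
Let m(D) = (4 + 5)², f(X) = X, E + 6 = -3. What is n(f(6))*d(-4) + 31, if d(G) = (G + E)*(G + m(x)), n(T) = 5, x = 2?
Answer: -4974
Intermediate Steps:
E = -9 (E = -6 - 3 = -9)
m(D) = 81 (m(D) = 9² = 81)
d(G) = (-9 + G)*(81 + G) (d(G) = (G - 9)*(G + 81) = (-9 + G)*(81 + G))
n(f(6))*d(-4) + 31 = 5*(-729 + (-4)² + 72*(-4)) + 31 = 5*(-729 + 16 - 288) + 31 = 5*(-1001) + 31 = -5005 + 31 = -4974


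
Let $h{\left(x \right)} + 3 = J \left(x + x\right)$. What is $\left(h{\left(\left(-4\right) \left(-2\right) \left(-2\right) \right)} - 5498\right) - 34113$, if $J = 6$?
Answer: $-39806$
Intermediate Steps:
$h{\left(x \right)} = -3 + 12 x$ ($h{\left(x \right)} = -3 + 6 \left(x + x\right) = -3 + 6 \cdot 2 x = -3 + 12 x$)
$\left(h{\left(\left(-4\right) \left(-2\right) \left(-2\right) \right)} - 5498\right) - 34113 = \left(\left(-3 + 12 \left(-4\right) \left(-2\right) \left(-2\right)\right) - 5498\right) - 34113 = \left(\left(-3 + 12 \cdot 8 \left(-2\right)\right) - 5498\right) - 34113 = \left(\left(-3 + 12 \left(-16\right)\right) - 5498\right) - 34113 = \left(\left(-3 - 192\right) - 5498\right) - 34113 = \left(-195 - 5498\right) - 34113 = -5693 - 34113 = -39806$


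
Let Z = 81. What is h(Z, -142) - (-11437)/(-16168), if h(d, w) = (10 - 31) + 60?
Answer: 619115/16168 ≈ 38.293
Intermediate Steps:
h(d, w) = 39 (h(d, w) = -21 + 60 = 39)
h(Z, -142) - (-11437)/(-16168) = 39 - (-11437)/(-16168) = 39 - (-11437)*(-1)/16168 = 39 - 1*11437/16168 = 39 - 11437/16168 = 619115/16168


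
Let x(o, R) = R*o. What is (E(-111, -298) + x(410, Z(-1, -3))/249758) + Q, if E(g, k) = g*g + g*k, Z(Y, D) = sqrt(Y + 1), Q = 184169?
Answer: 229568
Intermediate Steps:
Z(Y, D) = sqrt(1 + Y)
E(g, k) = g**2 + g*k
(E(-111, -298) + x(410, Z(-1, -3))/249758) + Q = (-111*(-111 - 298) + (sqrt(1 - 1)*410)/249758) + 184169 = (-111*(-409) + (sqrt(0)*410)*(1/249758)) + 184169 = (45399 + (0*410)*(1/249758)) + 184169 = (45399 + 0*(1/249758)) + 184169 = (45399 + 0) + 184169 = 45399 + 184169 = 229568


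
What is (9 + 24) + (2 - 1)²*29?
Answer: 62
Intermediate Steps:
(9 + 24) + (2 - 1)²*29 = 33 + 1²*29 = 33 + 1*29 = 33 + 29 = 62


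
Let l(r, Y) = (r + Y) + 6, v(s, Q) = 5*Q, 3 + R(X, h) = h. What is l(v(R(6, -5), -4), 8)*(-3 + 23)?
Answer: -120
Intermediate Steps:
R(X, h) = -3 + h
l(r, Y) = 6 + Y + r (l(r, Y) = (Y + r) + 6 = 6 + Y + r)
l(v(R(6, -5), -4), 8)*(-3 + 23) = (6 + 8 + 5*(-4))*(-3 + 23) = (6 + 8 - 20)*20 = -6*20 = -120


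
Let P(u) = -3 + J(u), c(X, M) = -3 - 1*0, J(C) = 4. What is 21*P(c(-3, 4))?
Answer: 21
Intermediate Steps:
c(X, M) = -3 (c(X, M) = -3 + 0 = -3)
P(u) = 1 (P(u) = -3 + 4 = 1)
21*P(c(-3, 4)) = 21*1 = 21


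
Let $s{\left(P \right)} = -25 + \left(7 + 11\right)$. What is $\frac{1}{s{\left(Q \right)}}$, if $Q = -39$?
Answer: $- \frac{1}{7} \approx -0.14286$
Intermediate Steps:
$s{\left(P \right)} = -7$ ($s{\left(P \right)} = -25 + 18 = -7$)
$\frac{1}{s{\left(Q \right)}} = \frac{1}{-7} = - \frac{1}{7}$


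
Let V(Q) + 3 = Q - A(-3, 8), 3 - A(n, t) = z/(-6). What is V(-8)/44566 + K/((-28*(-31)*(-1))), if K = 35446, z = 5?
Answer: -2369548967/58024932 ≈ -40.837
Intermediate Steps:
A(n, t) = 23/6 (A(n, t) = 3 - 5/(-6) = 3 - 5*(-1)/6 = 3 - 1*(-⅚) = 3 + ⅚ = 23/6)
V(Q) = -41/6 + Q (V(Q) = -3 + (Q - 1*23/6) = -3 + (Q - 23/6) = -3 + (-23/6 + Q) = -41/6 + Q)
V(-8)/44566 + K/((-28*(-31)*(-1))) = (-41/6 - 8)/44566 + 35446/((-28*(-31)*(-1))) = -89/6*1/44566 + 35446/((868*(-1))) = -89/267396 + 35446/(-868) = -89/267396 + 35446*(-1/868) = -89/267396 - 17723/434 = -2369548967/58024932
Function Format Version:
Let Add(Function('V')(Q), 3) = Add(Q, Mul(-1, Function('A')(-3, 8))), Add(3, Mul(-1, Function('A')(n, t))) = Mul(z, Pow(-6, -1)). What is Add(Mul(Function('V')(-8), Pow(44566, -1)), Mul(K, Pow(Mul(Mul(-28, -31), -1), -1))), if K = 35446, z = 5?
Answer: Rational(-2369548967, 58024932) ≈ -40.837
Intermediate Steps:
Function('A')(n, t) = Rational(23, 6) (Function('A')(n, t) = Add(3, Mul(-1, Mul(5, Pow(-6, -1)))) = Add(3, Mul(-1, Mul(5, Rational(-1, 6)))) = Add(3, Mul(-1, Rational(-5, 6))) = Add(3, Rational(5, 6)) = Rational(23, 6))
Function('V')(Q) = Add(Rational(-41, 6), Q) (Function('V')(Q) = Add(-3, Add(Q, Mul(-1, Rational(23, 6)))) = Add(-3, Add(Q, Rational(-23, 6))) = Add(-3, Add(Rational(-23, 6), Q)) = Add(Rational(-41, 6), Q))
Add(Mul(Function('V')(-8), Pow(44566, -1)), Mul(K, Pow(Mul(Mul(-28, -31), -1), -1))) = Add(Mul(Add(Rational(-41, 6), -8), Pow(44566, -1)), Mul(35446, Pow(Mul(Mul(-28, -31), -1), -1))) = Add(Mul(Rational(-89, 6), Rational(1, 44566)), Mul(35446, Pow(Mul(868, -1), -1))) = Add(Rational(-89, 267396), Mul(35446, Pow(-868, -1))) = Add(Rational(-89, 267396), Mul(35446, Rational(-1, 868))) = Add(Rational(-89, 267396), Rational(-17723, 434)) = Rational(-2369548967, 58024932)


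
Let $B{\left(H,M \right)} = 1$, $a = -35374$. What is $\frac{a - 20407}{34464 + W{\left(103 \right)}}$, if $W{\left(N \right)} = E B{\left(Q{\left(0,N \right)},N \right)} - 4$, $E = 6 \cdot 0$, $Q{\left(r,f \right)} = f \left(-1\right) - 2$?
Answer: $- \frac{55781}{34460} \approx -1.6187$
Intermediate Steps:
$Q{\left(r,f \right)} = -2 - f$ ($Q{\left(r,f \right)} = - f - 2 = -2 - f$)
$E = 0$
$W{\left(N \right)} = -4$ ($W{\left(N \right)} = 0 \cdot 1 - 4 = 0 - 4 = -4$)
$\frac{a - 20407}{34464 + W{\left(103 \right)}} = \frac{-35374 - 20407}{34464 - 4} = - \frac{55781}{34460}$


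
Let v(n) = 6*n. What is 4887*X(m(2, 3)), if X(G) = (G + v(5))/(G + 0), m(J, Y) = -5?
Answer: -24435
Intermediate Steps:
X(G) = (30 + G)/G (X(G) = (G + 6*5)/(G + 0) = (G + 30)/G = (30 + G)/G)
4887*X(m(2, 3)) = 4887*((30 - 5)/(-5)) = 4887*(-1/5*25) = 4887*(-5) = -24435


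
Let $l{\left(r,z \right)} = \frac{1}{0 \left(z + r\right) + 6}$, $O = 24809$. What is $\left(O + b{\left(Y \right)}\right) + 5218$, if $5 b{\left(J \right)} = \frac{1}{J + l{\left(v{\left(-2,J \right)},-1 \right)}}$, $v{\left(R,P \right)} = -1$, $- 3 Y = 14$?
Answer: $\frac{1351213}{45} \approx 30027.0$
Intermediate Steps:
$Y = - \frac{14}{3}$ ($Y = \left(- \frac{1}{3}\right) 14 = - \frac{14}{3} \approx -4.6667$)
$l{\left(r,z \right)} = \frac{1}{6}$ ($l{\left(r,z \right)} = \frac{1}{0 \left(r + z\right) + 6} = \frac{1}{0 + 6} = \frac{1}{6}$)
$b{\left(J \right)} = \frac{1}{5 \left(\frac{1}{6} + J\right)}$ ($b{\left(J \right)} = \frac{1}{5 \left(J + \frac{1}{6}\right)} = \frac{1}{5 \left(\frac{1}{6} + J\right)}$)
$\left(O + b{\left(Y \right)}\right) + 5218 = \left(24809 + \frac{6}{5 \left(1 + 6 \left(- \frac{14}{3}\right)\right)}\right) + 5218 = \left(24809 + \frac{6}{5 \left(1 - 28\right)}\right) + 5218 = \left(24809 + \frac{6}{5 \left(-27\right)}\right) + 5218 = \left(24809 + \frac{6}{5} \left(- \frac{1}{27}\right)\right) + 5218 = \left(24809 - \frac{2}{45}\right) + 5218 = \frac{1116403}{45} + 5218 = \frac{1351213}{45}$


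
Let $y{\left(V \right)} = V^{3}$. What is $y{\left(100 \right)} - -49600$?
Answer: $1049600$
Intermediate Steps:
$y{\left(100 \right)} - -49600 = 100^{3} - -49600 = 1000000 + 49600 = 1049600$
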